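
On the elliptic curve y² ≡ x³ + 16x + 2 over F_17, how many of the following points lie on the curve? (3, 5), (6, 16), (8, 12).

(3, 5): 5² ≡ 8, rhs ≡ 9 → off.
(6, 16): 16² ≡ 1, rhs ≡ 8 → off.
(8, 12): 12² ≡ 8, rhs ≡ 13 → off.

0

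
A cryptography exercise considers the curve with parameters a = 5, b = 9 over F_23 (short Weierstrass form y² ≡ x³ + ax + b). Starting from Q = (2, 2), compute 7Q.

Double-and-add on 7 = (111)₂. Start with Q = (2, 2) for the leading 1-bit.
double: tangent at (2, 2): λ = (3·2² + 5)/(2·2) ≡ 17/4. 4⁻¹ ≡ 6 (mod 23), so λ ≡ 17·6 ≡ 10.
  x = λ² - 2 - 2 = 100 - 4 ≡ 4; y = λ·(2 - 4) - 2 ≡ 1. → (4, 1)
add Q: (4, 1) + (2, 2). λ = (2 - 1)/(2 - 4) ≡ 1/21 mod 23. 21⁻¹ ≡ 11 (mod 23), so λ ≡ 11.
  x = λ² - 4 - 2 = 121 - 6 ≡ 0; y = λ·(4 - 0) - 1 ≡ 20. → (0, 20)
double: tangent at (0, 20): λ = (3·0² + 5)/(2·20) ≡ 5/17. 17⁻¹ ≡ 19 (mod 23), so λ ≡ 5·19 ≡ 3.
  x = λ² - 0 - 0 = 9 - 0 ≡ 9; y = λ·(0 - 9) - 20 ≡ 22. → (9, 22)
add Q: (9, 22) + (2, 2). λ = (2 - 22)/(2 - 9) ≡ 3/16 mod 23. 16⁻¹ ≡ 13 (mod 23), so λ ≡ 16.
  x = λ² - 9 - 2 = 256 - 11 ≡ 15; y = λ·(9 - 15) - 22 ≡ 20. → (15, 20)

(15, 20)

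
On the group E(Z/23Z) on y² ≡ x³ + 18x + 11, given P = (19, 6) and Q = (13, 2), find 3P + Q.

(10, 8)

First 3P:
Repeated addition: build up to 3P.
2P: tangent at (19, 6): λ = (3·19² + 18)/(2·6) ≡ 20/12. 12⁻¹ ≡ 2 (mod 23) since 12·2 = 24 ≡ 1, so λ ≡ 20·2 ≡ 17.
  x = λ² - 19 - 19 = 289 - 38 ≡ 21; y = λ·(19 - 21) - 6 ≡ 6. → (21, 6)
3P: (21, 6) + (19, 6). λ = (6 - 6)/(19 - 21) ≡ 0/21 mod 23. 21⁻¹ ≡ 11 (mod 23), so λ ≡ 0.
  x = λ² - 21 - 19 = 0 - 40 ≡ 6; y = λ·(21 - 6) - 6 ≡ 17. → (6, 17)
3P = (6, 17).
Finally 3P + Q:
(6, 17) + (13, 2). λ = (2 - 17)/(13 - 6) ≡ 8/7 mod 23. 7⁻¹ ≡ 10 (mod 23) since 7·10 = 70 ≡ 1, so λ ≡ 11.
  x = λ² - 6 - 13 = 121 - 19 ≡ 10; y = λ·(6 - 10) - 17 ≡ 8. → (10, 8)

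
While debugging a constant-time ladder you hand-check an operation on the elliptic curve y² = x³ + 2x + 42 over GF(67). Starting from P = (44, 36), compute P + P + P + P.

(53, 33)

Double-and-add on 4 = (100)₂. Start with P = (44, 36) for the leading 1-bit.
double: tangent at (44, 36): λ = (3·44² + 2)/(2·36) ≡ 48/5. 5⁻¹ ≡ 27 (mod 67), so λ ≡ 48·27 ≡ 23.
  x = λ² - 44 - 44 = 529 - 88 ≡ 39; y = λ·(44 - 39) - 36 ≡ 12. → (39, 12)
double: tangent at (39, 12): λ = (3·39² + 2)/(2·12) ≡ 9/24. 24⁻¹ ≡ 14 (mod 67) since 24·14 = 336 ≡ 1, so λ ≡ 9·14 ≡ 59.
  x = λ² - 39 - 39 = 3481 - 78 ≡ 53; y = λ·(39 - 53) - 12 ≡ 33. → (53, 33)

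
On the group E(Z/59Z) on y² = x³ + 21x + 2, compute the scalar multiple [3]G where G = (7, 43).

(47, 38)

Repeated addition: build up to 3G.
2G: tangent at (7, 43): λ = (3·7² + 21)/(2·43) ≡ 50/27. 27⁻¹ ≡ 35 (mod 59) since 27·35 = 945 ≡ 1, so λ ≡ 50·35 ≡ 39.
  x = λ² - 7 - 7 = 1521 - 14 ≡ 32; y = λ·(7 - 32) - 43 ≡ 44. → (32, 44)
3G: (32, 44) + (7, 43). λ = (43 - 44)/(7 - 32) ≡ 58/34 mod 59. 34⁻¹ ≡ 33 (mod 59) since 34·33 = 1122 ≡ 1, so λ ≡ 26.
  x = λ² - 32 - 7 = 676 - 39 ≡ 47; y = λ·(32 - 47) - 44 ≡ 38. → (47, 38)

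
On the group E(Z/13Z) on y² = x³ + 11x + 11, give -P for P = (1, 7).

-(1, 7) = (1, -7 mod 13) = (1, 6).

(1, 6)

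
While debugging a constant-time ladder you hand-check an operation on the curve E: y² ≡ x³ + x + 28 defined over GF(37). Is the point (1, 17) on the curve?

yes

y² = 17² ≡ 30; x³ + 1x + 28 = 30 ≡ 30 (mod 37). 30 = 30.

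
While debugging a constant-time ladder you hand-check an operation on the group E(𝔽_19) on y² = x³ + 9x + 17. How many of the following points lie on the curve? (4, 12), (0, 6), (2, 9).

2

(4, 12): 12² ≡ 11, rhs ≡ 3 → off.
(0, 6): 6² ≡ 17, rhs ≡ 17 → on.
(2, 9): 9² ≡ 5, rhs ≡ 5 → on.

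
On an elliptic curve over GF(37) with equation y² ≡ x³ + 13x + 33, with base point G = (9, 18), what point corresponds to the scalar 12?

Repeated addition: build up to 12G.
2G: tangent at (9, 18): λ = (3·9² + 13)/(2·18) ≡ 34/36. 36⁻¹ ≡ 36 (mod 37), so λ ≡ 34·36 ≡ 3.
  x = λ² - 9 - 9 = 9 - 18 ≡ 28; y = λ·(9 - 28) - 18 ≡ 36. → (28, 36)
3G: (28, 36) + (9, 18). λ = (18 - 36)/(9 - 28) ≡ 19/18 mod 37. 18⁻¹ ≡ 35 (mod 37) since 18·35 = 630 ≡ 1, so λ ≡ 36.
  x = λ² - 28 - 9 = 1296 - 37 ≡ 1; y = λ·(28 - 1) - 36 ≡ 11. → (1, 11)
4G: (1, 11) + (9, 18). λ = (18 - 11)/(9 - 1) ≡ 7/8 mod 37. 8⁻¹ ≡ 14 (mod 37) since 8·14 = 112 ≡ 1, so λ ≡ 24.
  x = λ² - 1 - 9 = 576 - 10 ≡ 11; y = λ·(1 - 11) - 11 ≡ 8. → (11, 8)
5G: (11, 8) + (9, 18). λ = (18 - 8)/(9 - 11) ≡ 10/35 mod 37. 35⁻¹ ≡ 18 (mod 37), so λ ≡ 32.
  x = λ² - 11 - 9 = 1024 - 20 ≡ 5; y = λ·(11 - 5) - 8 ≡ 36. → (5, 36)
6G: (5, 36) + (9, 18). λ = (18 - 36)/(9 - 5) ≡ 19/4 mod 37. 4⁻¹ ≡ 28 (mod 37), so λ ≡ 14.
  x = λ² - 5 - 9 = 196 - 14 ≡ 34; y = λ·(5 - 34) - 36 ≡ 2. → (34, 2)
7G: (34, 2) + (9, 18). λ = (18 - 2)/(9 - 34) ≡ 16/12 mod 37. 12⁻¹ ≡ 34 (mod 37) since 12·34 = 408 ≡ 1, so λ ≡ 26.
  x = λ² - 34 - 9 = 676 - 43 ≡ 4; y = λ·(34 - 4) - 2 ≡ 1. → (4, 1)
8G: (4, 1) + (9, 18). λ = (18 - 1)/(9 - 4) ≡ 17/5 mod 37. 5⁻¹ ≡ 15 (mod 37), so λ ≡ 33.
  x = λ² - 4 - 9 = 1089 - 13 ≡ 3; y = λ·(4 - 3) - 1 ≡ 32. → (3, 32)
9G: (3, 32) + (9, 18). λ = (18 - 32)/(9 - 3) ≡ 23/6 mod 37. 6⁻¹ ≡ 31 (mod 37) since 6·31 = 186 ≡ 1, so λ ≡ 10.
  x = λ² - 3 - 9 = 100 - 12 ≡ 14; y = λ·(3 - 14) - 32 ≡ 6. → (14, 6)
10G: (14, 6) + (9, 18). λ = (18 - 6)/(9 - 14) ≡ 12/32 mod 37. 32⁻¹ ≡ 22 (mod 37), so λ ≡ 5.
  x = λ² - 14 - 9 = 25 - 23 ≡ 2; y = λ·(14 - 2) - 6 ≡ 17. → (2, 17)
11G: (2, 17) + (9, 18). λ = (18 - 17)/(9 - 2) ≡ 1/7 mod 37. 7⁻¹ ≡ 16 (mod 37) since 7·16 = 112 ≡ 1, so λ ≡ 16.
  x = λ² - 2 - 9 = 256 - 11 ≡ 23; y = λ·(2 - 23) - 17 ≡ 17. → (23, 17)
12G: (23, 17) + (9, 18). λ = (18 - 17)/(9 - 23) ≡ 1/23 mod 37. 23⁻¹ ≡ 29 (mod 37), so λ ≡ 29.
  x = λ² - 23 - 9 = 841 - 32 ≡ 32; y = λ·(23 - 32) - 17 ≡ 18. → (32, 18)

(32, 18)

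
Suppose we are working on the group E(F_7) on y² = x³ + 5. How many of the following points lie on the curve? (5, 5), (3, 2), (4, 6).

2

(5, 5): 5² ≡ 4, rhs ≡ 4 → on.
(3, 2): 2² ≡ 4, rhs ≡ 4 → on.
(4, 6): 6² ≡ 1, rhs ≡ 6 → off.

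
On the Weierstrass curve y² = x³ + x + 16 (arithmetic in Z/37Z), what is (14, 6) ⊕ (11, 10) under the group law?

(14, 6) + (11, 10). λ = (10 - 6)/(11 - 14) ≡ 4/34 mod 37. 34⁻¹ ≡ 12 (mod 37), so λ ≡ 11.
  x = λ² - 14 - 11 = 121 - 25 ≡ 22; y = λ·(14 - 22) - 6 ≡ 17. → (22, 17)

(22, 17)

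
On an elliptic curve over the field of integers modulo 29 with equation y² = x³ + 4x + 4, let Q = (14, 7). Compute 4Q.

(1, 3)

Repeated addition: build up to 4Q.
2Q: tangent at (14, 7): λ = (3·14² + 4)/(2·7) ≡ 12/14. 14⁻¹ ≡ 27 (mod 29) since 14·27 = 378 ≡ 1, so λ ≡ 12·27 ≡ 5.
  x = λ² - 14 - 14 = 25 - 28 ≡ 26; y = λ·(14 - 26) - 7 ≡ 20. → (26, 20)
3Q: (26, 20) + (14, 7). λ = (7 - 20)/(14 - 26) ≡ 16/17 mod 29. 17⁻¹ ≡ 12 (mod 29), so λ ≡ 18.
  x = λ² - 26 - 14 = 324 - 40 ≡ 23; y = λ·(26 - 23) - 20 ≡ 5. → (23, 5)
4Q: (23, 5) + (14, 7). λ = (7 - 5)/(14 - 23) ≡ 2/20 mod 29. 20⁻¹ ≡ 16 (mod 29), so λ ≡ 3.
  x = λ² - 23 - 14 = 9 - 37 ≡ 1; y = λ·(23 - 1) - 5 ≡ 3. → (1, 3)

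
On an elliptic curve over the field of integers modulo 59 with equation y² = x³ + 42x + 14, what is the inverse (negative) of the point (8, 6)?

-(8, 6) = (8, -6 mod 59) = (8, 53).

(8, 53)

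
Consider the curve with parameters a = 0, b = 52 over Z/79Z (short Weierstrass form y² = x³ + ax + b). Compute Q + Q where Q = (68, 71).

tangent at (68, 71): λ = (3·68² + 0)/(2·71) ≡ 47/63. 63⁻¹ ≡ 74 (mod 79) since 63·74 = 4662 ≡ 1, so λ ≡ 47·74 ≡ 2.
  x = λ² - 68 - 68 = 4 - 136 ≡ 26; y = λ·(68 - 26) - 71 ≡ 13. → (26, 13)

(26, 13)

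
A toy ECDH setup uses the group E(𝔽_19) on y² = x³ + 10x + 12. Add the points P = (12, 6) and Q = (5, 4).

(12, 6) + (5, 4). λ = (4 - 6)/(5 - 12) ≡ 17/12 mod 19. 12⁻¹ ≡ 8 (mod 19), so λ ≡ 3.
  x = λ² - 12 - 5 = 9 - 17 ≡ 11; y = λ·(12 - 11) - 6 ≡ 16. → (11, 16)

(11, 16)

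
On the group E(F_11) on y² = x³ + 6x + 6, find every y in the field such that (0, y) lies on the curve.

x³ + 6x + 6 = 6 ≡ 6 (mod 11).
6 is a non-residue mod 11; no y exists.

none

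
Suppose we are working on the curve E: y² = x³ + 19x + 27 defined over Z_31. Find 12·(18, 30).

Write G = (18, 30).
Double-and-add on 12 = (1100)₂. Start with G = (18, 30) for the leading 1-bit.
double: tangent at (18, 30): λ = (3·18² + 19)/(2·30) ≡ 30/29. 29⁻¹ ≡ 15 (mod 31), so λ ≡ 30·15 ≡ 16.
  x = λ² - 18 - 18 = 256 - 36 ≡ 3; y = λ·(18 - 3) - 30 ≡ 24. → (3, 24)
add G: (3, 24) + (18, 30). λ = (30 - 24)/(18 - 3) ≡ 6/15 mod 31. 15⁻¹ ≡ 29 (mod 31), so λ ≡ 19.
  x = λ² - 3 - 18 = 361 - 21 ≡ 30; y = λ·(3 - 30) - 24 ≡ 21. → (30, 21)
double: tangent at (30, 21): λ = (3·30² + 19)/(2·21) ≡ 22/11. 11⁻¹ ≡ 17 (mod 31), so λ ≡ 22·17 ≡ 2.
  x = λ² - 30 - 30 = 4 - 60 ≡ 6; y = λ·(30 - 6) - 21 ≡ 27. → (6, 27)
double: tangent at (6, 27): λ = (3·6² + 19)/(2·27) ≡ 3/23. 23⁻¹ ≡ 27 (mod 31) since 23·27 = 621 ≡ 1, so λ ≡ 3·27 ≡ 19.
  x = λ² - 6 - 6 = 361 - 12 ≡ 8; y = λ·(6 - 8) - 27 ≡ 28. → (8, 28)

(8, 28)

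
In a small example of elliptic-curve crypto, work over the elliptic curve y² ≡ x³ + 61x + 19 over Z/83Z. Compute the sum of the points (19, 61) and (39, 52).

(3, 48)

(19, 61) + (39, 52). λ = (52 - 61)/(39 - 19) ≡ 74/20 mod 83. 20⁻¹ ≡ 54 (mod 83), so λ ≡ 12.
  x = λ² - 19 - 39 = 144 - 58 ≡ 3; y = λ·(19 - 3) - 61 ≡ 48. → (3, 48)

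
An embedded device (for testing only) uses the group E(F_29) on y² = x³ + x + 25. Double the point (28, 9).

(11, 27)

tangent at (28, 9): λ = (3·28² + 1)/(2·9) ≡ 4/18. 18⁻¹ ≡ 21 (mod 29), so λ ≡ 4·21 ≡ 26.
  x = λ² - 28 - 28 = 676 - 56 ≡ 11; y = λ·(28 - 11) - 9 ≡ 27. → (11, 27)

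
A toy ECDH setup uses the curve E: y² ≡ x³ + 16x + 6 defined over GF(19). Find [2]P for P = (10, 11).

(15, 7)

tangent at (10, 11): λ = (3·10² + 16)/(2·11) ≡ 12/3. 3⁻¹ ≡ 13 (mod 19), so λ ≡ 12·13 ≡ 4.
  x = λ² - 10 - 10 = 16 - 20 ≡ 15; y = λ·(10 - 15) - 11 ≡ 7. → (15, 7)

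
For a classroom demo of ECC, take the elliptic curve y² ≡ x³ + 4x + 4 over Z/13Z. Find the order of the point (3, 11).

5

2P: tangent at (3, 11): λ = (3·3² + 4)/(2·11) ≡ 5/9. 9⁻¹ ≡ 3 (mod 13) since 9·3 = 27 ≡ 1, so λ ≡ 5·3 ≡ 2.
  x = λ² - 3 - 3 = 4 - 6 ≡ 11; y = λ·(3 - 11) - 11 ≡ 12. → (11, 12)
3P: (11, 12) + (3, 11). λ = (11 - 12)/(3 - 11) ≡ 12/5 mod 13. 5⁻¹ ≡ 8 (mod 13) since 5·8 = 40 ≡ 1, so λ ≡ 5.
  x = λ² - 11 - 3 = 25 - 14 ≡ 11; y = λ·(11 - 11) - 12 ≡ 1. → (11, 1)
4P: (11, 1) + (3, 11). λ = (11 - 1)/(3 - 11) ≡ 10/5 mod 13. 5⁻¹ ≡ 8 (mod 13), so λ ≡ 2.
  x = λ² - 11 - 3 = 4 - 14 ≡ 3; y = λ·(11 - 3) - 1 ≡ 2. → (3, 2)
5P: (3, 2) + (3, 11): same x and y₁ ≡ -y₂, so the sum is the point at infinity.
5P = the point at infinity, so the order is 5.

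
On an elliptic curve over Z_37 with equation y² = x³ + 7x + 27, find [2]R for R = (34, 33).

(31, 19)

tangent at (34, 33): λ = (3·34² + 7)/(2·33) ≡ 34/29. 29⁻¹ ≡ 23 (mod 37), so λ ≡ 34·23 ≡ 5.
  x = λ² - 34 - 34 = 25 - 68 ≡ 31; y = λ·(34 - 31) - 33 ≡ 19. → (31, 19)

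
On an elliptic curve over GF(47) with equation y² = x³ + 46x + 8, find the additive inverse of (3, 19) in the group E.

(3, 28)

-(3, 19) = (3, -19 mod 47) = (3, 28).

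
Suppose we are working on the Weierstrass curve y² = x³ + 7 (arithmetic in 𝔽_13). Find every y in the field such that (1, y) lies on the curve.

none

x³ + 0x + 7 = 8 ≡ 8 (mod 13).
8 is a non-residue mod 13; no y exists.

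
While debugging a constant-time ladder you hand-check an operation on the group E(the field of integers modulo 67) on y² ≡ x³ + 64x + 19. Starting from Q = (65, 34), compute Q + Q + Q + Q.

(46, 0)

Double-and-add on 4 = (100)₂. Start with Q = (65, 34) for the leading 1-bit.
double: tangent at (65, 34): λ = (3·65² + 64)/(2·34) ≡ 9/1. 1⁻¹ ≡ 1 (mod 67), so λ ≡ 9·1 ≡ 9.
  x = λ² - 65 - 65 = 81 - 130 ≡ 18; y = λ·(65 - 18) - 34 ≡ 54. → (18, 54)
double: tangent at (18, 54): λ = (3·18² + 64)/(2·54) ≡ 31/41. 41⁻¹ ≡ 18 (mod 67), so λ ≡ 31·18 ≡ 22.
  x = λ² - 18 - 18 = 484 - 36 ≡ 46; y = λ·(18 - 46) - 54 ≡ 0. → (46, 0)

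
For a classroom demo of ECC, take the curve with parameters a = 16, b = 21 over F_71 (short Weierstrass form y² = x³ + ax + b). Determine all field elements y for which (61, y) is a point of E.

none

x³ + 16x + 21 = 227978 ≡ 68 (mod 71).
68 is a non-residue mod 71; no y exists.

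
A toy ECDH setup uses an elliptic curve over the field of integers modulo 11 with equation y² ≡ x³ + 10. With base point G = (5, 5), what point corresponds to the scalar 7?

Repeated addition: build up to 7G.
2G: tangent at (5, 5): λ = (3·5² + 0)/(2·5) ≡ 9/10. 10⁻¹ ≡ 10 (mod 11), so λ ≡ 9·10 ≡ 2.
  x = λ² - 5 - 5 = 4 - 10 ≡ 5; y = λ·(5 - 5) - 5 ≡ 6. → (5, 6)
3G: (5, 6) + (5, 5): same x and y₁ ≡ -y₂, so the sum is 𝒪.
4G: 𝒪 + (5, 5) = (5, 5) (identity).
5G: tangent at (5, 5): λ = (3·5² + 0)/(2·5) ≡ 9/10. 10⁻¹ ≡ 10 (mod 11) since 10·10 = 100 ≡ 1, so λ ≡ 9·10 ≡ 2.
  x = λ² - 5 - 5 = 4 - 10 ≡ 5; y = λ·(5 - 5) - 5 ≡ 6. → (5, 6)
6G: (5, 6) + (5, 5): same x and y₁ ≡ -y₂, so the sum is 𝒪.
7G: 𝒪 + (5, 5) = (5, 5) (identity).

(5, 5)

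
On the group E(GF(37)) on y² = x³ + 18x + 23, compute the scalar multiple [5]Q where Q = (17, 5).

Repeated addition: build up to 5Q.
2Q: tangent at (17, 5): λ = (3·17² + 18)/(2·5) ≡ 34/10. 10⁻¹ ≡ 26 (mod 37) since 10·26 = 260 ≡ 1, so λ ≡ 34·26 ≡ 33.
  x = λ² - 17 - 17 = 1089 - 34 ≡ 19; y = λ·(17 - 19) - 5 ≡ 3. → (19, 3)
3Q: (19, 3) + (17, 5). λ = (5 - 3)/(17 - 19) ≡ 2/35 mod 37. 35⁻¹ ≡ 18 (mod 37) since 35·18 = 630 ≡ 1, so λ ≡ 36.
  x = λ² - 19 - 17 = 1296 - 36 ≡ 2; y = λ·(19 - 2) - 3 ≡ 17. → (2, 17)
4Q: (2, 17) + (17, 5). λ = (5 - 17)/(17 - 2) ≡ 25/15 mod 37. 15⁻¹ ≡ 5 (mod 37), so λ ≡ 14.
  x = λ² - 2 - 17 = 196 - 19 ≡ 29; y = λ·(2 - 29) - 17 ≡ 12. → (29, 12)
5Q: (29, 12) + (17, 5). λ = (5 - 12)/(17 - 29) ≡ 30/25 mod 37. 25⁻¹ ≡ 3 (mod 37) since 25·3 = 75 ≡ 1, so λ ≡ 16.
  x = λ² - 29 - 17 = 256 - 46 ≡ 25; y = λ·(29 - 25) - 12 ≡ 15. → (25, 15)

(25, 15)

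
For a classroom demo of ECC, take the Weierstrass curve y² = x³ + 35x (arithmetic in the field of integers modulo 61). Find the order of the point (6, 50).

2P: tangent at (6, 50): λ = (3·6² + 35)/(2·50) ≡ 21/39. 39⁻¹ ≡ 36 (mod 61) since 39·36 = 1404 ≡ 1, so λ ≡ 21·36 ≡ 24.
  x = λ² - 6 - 6 = 576 - 12 ≡ 15; y = λ·(6 - 15) - 50 ≡ 39. → (15, 39)
3P: (15, 39) + (6, 50). λ = (50 - 39)/(6 - 15) ≡ 11/52 mod 61. 52⁻¹ ≡ 27 (mod 61), so λ ≡ 53.
  x = λ² - 15 - 6 = 2809 - 21 ≡ 43; y = λ·(15 - 43) - 39 ≡ 2. → (43, 2)
4P: (43, 2) + (6, 50). λ = (50 - 2)/(6 - 43) ≡ 48/24 mod 61. 24⁻¹ ≡ 28 (mod 61) since 24·28 = 672 ≡ 1, so λ ≡ 2.
  x = λ² - 43 - 6 = 4 - 49 ≡ 16; y = λ·(43 - 16) - 2 ≡ 52. → (16, 52)
5P: (16, 52) + (6, 50). λ = (50 - 52)/(6 - 16) ≡ 59/51 mod 61. 51⁻¹ ≡ 6 (mod 61) since 51·6 = 306 ≡ 1, so λ ≡ 49.
  x = λ² - 16 - 6 = 2401 - 22 ≡ 0; y = λ·(16 - 0) - 52 ≡ 0. → (0, 0)
6P: (0, 0) + (6, 50). λ = (50 - 0)/(6 - 0) ≡ 50/6 mod 61. 6⁻¹ ≡ 51 (mod 61) since 6·51 = 306 ≡ 1, so λ ≡ 49.
  x = λ² - 0 - 6 = 2401 - 6 ≡ 16; y = λ·(0 - 16) - 0 ≡ 9. → (16, 9)
7P: (16, 9) + (6, 50). λ = (50 - 9)/(6 - 16) ≡ 41/51 mod 61. 51⁻¹ ≡ 6 (mod 61), so λ ≡ 2.
  x = λ² - 16 - 6 = 4 - 22 ≡ 43; y = λ·(16 - 43) - 9 ≡ 59. → (43, 59)
8P: (43, 59) + (6, 50). λ = (50 - 59)/(6 - 43) ≡ 52/24 mod 61. 24⁻¹ ≡ 28 (mod 61), so λ ≡ 53.
  x = λ² - 43 - 6 = 2809 - 49 ≡ 15; y = λ·(43 - 15) - 59 ≡ 22. → (15, 22)
9P: (15, 22) + (6, 50). λ = (50 - 22)/(6 - 15) ≡ 28/52 mod 61. 52⁻¹ ≡ 27 (mod 61), so λ ≡ 24.
  x = λ² - 15 - 6 = 576 - 21 ≡ 6; y = λ·(15 - 6) - 22 ≡ 11. → (6, 11)
10P: (6, 11) + (6, 50): same x and y₁ ≡ -y₂, so the sum is O.
10P = O, so the order is 10.

10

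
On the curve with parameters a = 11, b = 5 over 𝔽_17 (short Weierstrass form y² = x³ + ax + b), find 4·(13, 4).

Write Q = (13, 4).
Double-and-add on 4 = (100)₂. Start with Q = (13, 4) for the leading 1-bit.
double: tangent at (13, 4): λ = (3·13² + 11)/(2·4) ≡ 8/8. 8⁻¹ ≡ 15 (mod 17) since 8·15 = 120 ≡ 1, so λ ≡ 8·15 ≡ 1.
  x = λ² - 13 - 13 = 1 - 26 ≡ 9; y = λ·(13 - 9) - 4 ≡ 0. → (9, 0)
double: (9, 0) + (9, 0): same x and y₁ ≡ -y₂, so the sum is ∞.

O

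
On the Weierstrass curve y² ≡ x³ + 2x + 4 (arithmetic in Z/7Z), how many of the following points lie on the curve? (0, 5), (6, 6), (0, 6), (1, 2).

(0, 5): 5² ≡ 4, rhs ≡ 4 → on.
(6, 6): 6² ≡ 1, rhs ≡ 1 → on.
(0, 6): 6² ≡ 1, rhs ≡ 4 → off.
(1, 2): 2² ≡ 4, rhs ≡ 0 → off.

2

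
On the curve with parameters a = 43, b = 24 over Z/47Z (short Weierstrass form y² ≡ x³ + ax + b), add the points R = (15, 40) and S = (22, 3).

(13, 30)

(15, 40) + (22, 3). λ = (3 - 40)/(22 - 15) ≡ 10/7 mod 47. 7⁻¹ ≡ 27 (mod 47) since 7·27 = 189 ≡ 1, so λ ≡ 35.
  x = λ² - 15 - 22 = 1225 - 37 ≡ 13; y = λ·(15 - 13) - 40 ≡ 30. → (13, 30)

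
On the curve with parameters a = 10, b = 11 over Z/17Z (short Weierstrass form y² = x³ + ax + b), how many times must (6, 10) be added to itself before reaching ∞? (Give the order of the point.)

2P: tangent at (6, 10): λ = (3·6² + 10)/(2·10) ≡ 16/3. 3⁻¹ ≡ 6 (mod 17), so λ ≡ 16·6 ≡ 11.
  x = λ² - 6 - 6 = 121 - 12 ≡ 7; y = λ·(6 - 7) - 10 ≡ 13. → (7, 13)
3P: (7, 13) + (6, 10). λ = (10 - 13)/(6 - 7) ≡ 14/16 mod 17. 16⁻¹ ≡ 16 (mod 17) since 16·16 = 256 ≡ 1, so λ ≡ 3.
  x = λ² - 7 - 6 = 9 - 13 ≡ 13; y = λ·(7 - 13) - 13 ≡ 3. → (13, 3)
4P: (13, 3) + (6, 10). λ = (10 - 3)/(6 - 13) ≡ 7/10 mod 17. 10⁻¹ ≡ 12 (mod 17) since 10·12 = 120 ≡ 1, so λ ≡ 16.
  x = λ² - 13 - 6 = 256 - 19 ≡ 16; y = λ·(13 - 16) - 3 ≡ 0. → (16, 0)
5P: (16, 0) + (6, 10). λ = (10 - 0)/(6 - 16) ≡ 10/7 mod 17. 7⁻¹ ≡ 5 (mod 17) since 7·5 = 35 ≡ 1, so λ ≡ 16.
  x = λ² - 16 - 6 = 256 - 22 ≡ 13; y = λ·(16 - 13) - 0 ≡ 14. → (13, 14)
6P: (13, 14) + (6, 10). λ = (10 - 14)/(6 - 13) ≡ 13/10 mod 17. 10⁻¹ ≡ 12 (mod 17), so λ ≡ 3.
  x = λ² - 13 - 6 = 9 - 19 ≡ 7; y = λ·(13 - 7) - 14 ≡ 4. → (7, 4)
7P: (7, 4) + (6, 10). λ = (10 - 4)/(6 - 7) ≡ 6/16 mod 17. 16⁻¹ ≡ 16 (mod 17) since 16·16 = 256 ≡ 1, so λ ≡ 11.
  x = λ² - 7 - 6 = 121 - 13 ≡ 6; y = λ·(7 - 6) - 4 ≡ 7. → (6, 7)
8P: (6, 7) + (6, 10): same x and y₁ ≡ -y₂, so the sum is ∞.
8P = ∞, so the order is 8.

8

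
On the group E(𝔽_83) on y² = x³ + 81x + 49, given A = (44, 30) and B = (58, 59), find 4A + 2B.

First 4A:
Repeated addition: build up to 4A.
2A: tangent at (44, 30): λ = (3·44² + 81)/(2·30) ≡ 79/60. 60⁻¹ ≡ 18 (mod 83), so λ ≡ 79·18 ≡ 11.
  x = λ² - 44 - 44 = 121 - 88 ≡ 33; y = λ·(44 - 33) - 30 ≡ 8. → (33, 8)
3A: (33, 8) + (44, 30). λ = (30 - 8)/(44 - 33) ≡ 22/11 mod 83. 11⁻¹ ≡ 68 (mod 83) since 11·68 = 748 ≡ 1, so λ ≡ 2.
  x = λ² - 33 - 44 = 4 - 77 ≡ 10; y = λ·(33 - 10) - 8 ≡ 38. → (10, 38)
4A: (10, 38) + (44, 30). λ = (30 - 38)/(44 - 10) ≡ 75/34 mod 83. 34⁻¹ ≡ 22 (mod 83) since 34·22 = 748 ≡ 1, so λ ≡ 73.
  x = λ² - 10 - 44 = 5329 - 54 ≡ 46; y = λ·(10 - 46) - 38 ≡ 73. → (46, 73)
4A = (46, 73).
Next 2B:
Repeated addition: build up to 2B.
2B: tangent at (58, 59): λ = (3·58² + 81)/(2·59) ≡ 47/35. 35⁻¹ ≡ 19 (mod 83), so λ ≡ 47·19 ≡ 63.
  x = λ² - 58 - 58 = 3969 - 116 ≡ 35; y = λ·(58 - 35) - 59 ≡ 62. → (35, 62)
2B = (35, 62).
Finally 4A + 2B:
(46, 73) + (35, 62). λ = (62 - 73)/(35 - 46) ≡ 72/72 mod 83. 72⁻¹ ≡ 15 (mod 83) since 72·15 = 1080 ≡ 1, so λ ≡ 1.
  x = λ² - 46 - 35 = 1 - 81 ≡ 3; y = λ·(46 - 3) - 73 ≡ 53. → (3, 53)

(3, 53)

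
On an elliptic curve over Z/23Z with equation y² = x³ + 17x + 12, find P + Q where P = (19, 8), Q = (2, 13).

(11, 14)

(19, 8) + (2, 13). λ = (13 - 8)/(2 - 19) ≡ 5/6 mod 23. 6⁻¹ ≡ 4 (mod 23) since 6·4 = 24 ≡ 1, so λ ≡ 20.
  x = λ² - 19 - 2 = 400 - 21 ≡ 11; y = λ·(19 - 11) - 8 ≡ 14. → (11, 14)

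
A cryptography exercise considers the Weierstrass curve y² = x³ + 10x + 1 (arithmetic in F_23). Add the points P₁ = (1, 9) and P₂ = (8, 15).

(3, 9)

(1, 9) + (8, 15). λ = (15 - 9)/(8 - 1) ≡ 6/7 mod 23. 7⁻¹ ≡ 10 (mod 23) since 7·10 = 70 ≡ 1, so λ ≡ 14.
  x = λ² - 1 - 8 = 196 - 9 ≡ 3; y = λ·(1 - 3) - 9 ≡ 9. → (3, 9)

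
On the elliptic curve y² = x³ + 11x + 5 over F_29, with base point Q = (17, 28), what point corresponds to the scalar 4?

Repeated addition: build up to 4Q.
2Q: tangent at (17, 28): λ = (3·17² + 11)/(2·28) ≡ 8/27. 27⁻¹ ≡ 14 (mod 29), so λ ≡ 8·14 ≡ 25.
  x = λ² - 17 - 17 = 625 - 34 ≡ 11; y = λ·(17 - 11) - 28 ≡ 6. → (11, 6)
3Q: (11, 6) + (17, 28). λ = (28 - 6)/(17 - 11) ≡ 22/6 mod 29. 6⁻¹ ≡ 5 (mod 29) since 6·5 = 30 ≡ 1, so λ ≡ 23.
  x = λ² - 11 - 17 = 529 - 28 ≡ 8; y = λ·(11 - 8) - 6 ≡ 5. → (8, 5)
4Q: (8, 5) + (17, 28). λ = (28 - 5)/(17 - 8) ≡ 23/9 mod 29. 9⁻¹ ≡ 13 (mod 29) since 9·13 = 117 ≡ 1, so λ ≡ 9.
  x = λ² - 8 - 17 = 81 - 25 ≡ 27; y = λ·(8 - 27) - 5 ≡ 27. → (27, 27)

(27, 27)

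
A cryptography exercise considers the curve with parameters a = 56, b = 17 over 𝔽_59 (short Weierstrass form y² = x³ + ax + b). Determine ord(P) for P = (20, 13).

2P: tangent at (20, 13): λ = (3·20² + 56)/(2·13) ≡ 17/26. 26⁻¹ ≡ 25 (mod 59), so λ ≡ 17·25 ≡ 12.
  x = λ² - 20 - 20 = 144 - 40 ≡ 45; y = λ·(20 - 45) - 13 ≡ 41. → (45, 41)
3P: (45, 41) + (20, 13). λ = (13 - 41)/(20 - 45) ≡ 31/34 mod 59. 34⁻¹ ≡ 33 (mod 59) since 34·33 = 1122 ≡ 1, so λ ≡ 20.
  x = λ² - 45 - 20 = 400 - 65 ≡ 40; y = λ·(45 - 40) - 41 ≡ 0. → (40, 0)
4P: (40, 0) + (20, 13). λ = (13 - 0)/(20 - 40) ≡ 13/39 mod 59. 39⁻¹ ≡ 56 (mod 59) since 39·56 = 2184 ≡ 1, so λ ≡ 20.
  x = λ² - 40 - 20 = 400 - 60 ≡ 45; y = λ·(40 - 45) - 0 ≡ 18. → (45, 18)
5P: (45, 18) + (20, 13). λ = (13 - 18)/(20 - 45) ≡ 54/34 mod 59. 34⁻¹ ≡ 33 (mod 59), so λ ≡ 12.
  x = λ² - 45 - 20 = 144 - 65 ≡ 20; y = λ·(45 - 20) - 18 ≡ 46. → (20, 46)
6P: (20, 46) + (20, 13): same x and y₁ ≡ -y₂, so the sum is 𝒪.
6P = 𝒪, so the order is 6.

6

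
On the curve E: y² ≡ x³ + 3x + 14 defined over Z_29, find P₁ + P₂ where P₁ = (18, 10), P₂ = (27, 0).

(6, 25)

(18, 10) + (27, 0). λ = (0 - 10)/(27 - 18) ≡ 19/9 mod 29. 9⁻¹ ≡ 13 (mod 29), so λ ≡ 15.
  x = λ² - 18 - 27 = 225 - 45 ≡ 6; y = λ·(18 - 6) - 10 ≡ 25. → (6, 25)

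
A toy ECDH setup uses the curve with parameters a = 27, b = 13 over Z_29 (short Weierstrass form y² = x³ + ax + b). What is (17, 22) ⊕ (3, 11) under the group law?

(0, 10)

(17, 22) + (3, 11). λ = (11 - 22)/(3 - 17) ≡ 18/15 mod 29. 15⁻¹ ≡ 2 (mod 29) since 15·2 = 30 ≡ 1, so λ ≡ 7.
  x = λ² - 17 - 3 = 49 - 20 ≡ 0; y = λ·(17 - 0) - 22 ≡ 10. → (0, 10)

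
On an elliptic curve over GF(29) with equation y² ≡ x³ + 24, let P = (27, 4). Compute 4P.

(27, 25)

Repeated addition: build up to 4P.
2P: tangent at (27, 4): λ = (3·27² + 0)/(2·4) ≡ 12/8. 8⁻¹ ≡ 11 (mod 29), so λ ≡ 12·11 ≡ 16.
  x = λ² - 27 - 27 = 256 - 54 ≡ 28; y = λ·(27 - 28) - 4 ≡ 9. → (28, 9)
3P: (28, 9) + (27, 4). λ = (4 - 9)/(27 - 28) ≡ 24/28 mod 29. 28⁻¹ ≡ 28 (mod 29) since 28·28 = 784 ≡ 1, so λ ≡ 5.
  x = λ² - 28 - 27 = 25 - 55 ≡ 28; y = λ·(28 - 28) - 9 ≡ 20. → (28, 20)
4P: (28, 20) + (27, 4). λ = (4 - 20)/(27 - 28) ≡ 13/28 mod 29. 28⁻¹ ≡ 28 (mod 29), so λ ≡ 16.
  x = λ² - 28 - 27 = 256 - 55 ≡ 27; y = λ·(28 - 27) - 20 ≡ 25. → (27, 25)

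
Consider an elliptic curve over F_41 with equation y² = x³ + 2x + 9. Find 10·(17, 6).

(30, 38)

Write Q = (17, 6).
Double-and-add on 10 = (1010)₂. Start with Q = (17, 6) for the leading 1-bit.
double: tangent at (17, 6): λ = (3·17² + 2)/(2·6) ≡ 8/12. 12⁻¹ ≡ 24 (mod 41) since 12·24 = 288 ≡ 1, so λ ≡ 8·24 ≡ 28.
  x = λ² - 17 - 17 = 784 - 34 ≡ 12; y = λ·(17 - 12) - 6 ≡ 11. → (12, 11)
double: tangent at (12, 11): λ = (3·12² + 2)/(2·11) ≡ 24/22. 22⁻¹ ≡ 28 (mod 41) since 22·28 = 616 ≡ 1, so λ ≡ 24·28 ≡ 16.
  x = λ² - 12 - 12 = 256 - 24 ≡ 27; y = λ·(12 - 27) - 11 ≡ 36. → (27, 36)
add Q: (27, 36) + (17, 6). λ = (6 - 36)/(17 - 27) ≡ 11/31 mod 41. 31⁻¹ ≡ 4 (mod 41), so λ ≡ 3.
  x = λ² - 27 - 17 = 9 - 44 ≡ 6; y = λ·(27 - 6) - 36 ≡ 27. → (6, 27)
double: tangent at (6, 27): λ = (3·6² + 2)/(2·27) ≡ 28/13. 13⁻¹ ≡ 19 (mod 41) since 13·19 = 247 ≡ 1, so λ ≡ 28·19 ≡ 40.
  x = λ² - 6 - 6 = 1600 - 12 ≡ 30; y = λ·(6 - 30) - 27 ≡ 38. → (30, 38)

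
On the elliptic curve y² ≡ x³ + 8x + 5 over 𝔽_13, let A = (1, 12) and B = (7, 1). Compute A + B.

(1, 12) + (7, 1). λ = (1 - 12)/(7 - 1) ≡ 2/6 mod 13. 6⁻¹ ≡ 11 (mod 13), so λ ≡ 9.
  x = λ² - 1 - 7 = 81 - 8 ≡ 8; y = λ·(1 - 8) - 12 ≡ 3. → (8, 3)

(8, 3)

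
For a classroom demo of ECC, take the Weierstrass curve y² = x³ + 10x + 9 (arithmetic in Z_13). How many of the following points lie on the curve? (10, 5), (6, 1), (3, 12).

1

(10, 5): 5² ≡ 12, rhs ≡ 4 → off.
(6, 1): 1² ≡ 1, rhs ≡ 12 → off.
(3, 12): 12² ≡ 1, rhs ≡ 1 → on.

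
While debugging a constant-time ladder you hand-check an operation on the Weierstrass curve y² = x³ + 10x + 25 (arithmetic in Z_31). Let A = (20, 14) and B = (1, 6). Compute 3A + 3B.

First 3A:
Repeated addition: build up to 3A.
2A: tangent at (20, 14): λ = (3·20² + 10)/(2·14) ≡ 1/28. 28⁻¹ ≡ 10 (mod 31), so λ ≡ 1·10 ≡ 10.
  x = λ² - 20 - 20 = 100 - 40 ≡ 29; y = λ·(20 - 29) - 14 ≡ 20. → (29, 20)
3A: (29, 20) + (20, 14). λ = (14 - 20)/(20 - 29) ≡ 25/22 mod 31. 22⁻¹ ≡ 24 (mod 31), so λ ≡ 11.
  x = λ² - 29 - 20 = 121 - 49 ≡ 10; y = λ·(29 - 10) - 20 ≡ 3. → (10, 3)
3A = (10, 3).
Next 3B:
Repeated addition: build up to 3B.
2B: tangent at (1, 6): λ = (3·1² + 10)/(2·6) ≡ 13/12. 12⁻¹ ≡ 13 (mod 31), so λ ≡ 13·13 ≡ 14.
  x = λ² - 1 - 1 = 196 - 2 ≡ 8; y = λ·(1 - 8) - 6 ≡ 20. → (8, 20)
3B: (8, 20) + (1, 6). λ = (6 - 20)/(1 - 8) ≡ 17/24 mod 31. 24⁻¹ ≡ 22 (mod 31) since 24·22 = 528 ≡ 1, so λ ≡ 2.
  x = λ² - 8 - 1 = 4 - 9 ≡ 26; y = λ·(8 - 26) - 20 ≡ 6. → (26, 6)
3B = (26, 6).
Finally 3A + 3B:
(10, 3) + (26, 6). λ = (6 - 3)/(26 - 10) ≡ 3/16 mod 31. 16⁻¹ ≡ 2 (mod 31), so λ ≡ 6.
  x = λ² - 10 - 26 = 36 - 36 ≡ 0; y = λ·(10 - 0) - 3 ≡ 26. → (0, 26)

(0, 26)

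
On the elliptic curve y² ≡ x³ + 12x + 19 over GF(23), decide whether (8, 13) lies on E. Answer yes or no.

y² = 13² ≡ 8; x³ + 12x + 19 = 627 ≡ 6 (mod 23). 8 ≠ 6.

no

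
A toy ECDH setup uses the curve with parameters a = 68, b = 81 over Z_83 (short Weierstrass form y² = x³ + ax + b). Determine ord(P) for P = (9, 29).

3

2P: tangent at (9, 29): λ = (3·9² + 68)/(2·29) ≡ 62/58. 58⁻¹ ≡ 73 (mod 83) since 58·73 = 4234 ≡ 1, so λ ≡ 62·73 ≡ 44.
  x = λ² - 9 - 9 = 1936 - 18 ≡ 9; y = λ·(9 - 9) - 29 ≡ 54. → (9, 54)
3P: (9, 54) + (9, 29): same x and y₁ ≡ -y₂, so the sum is ∞.
3P = ∞, so the order is 3.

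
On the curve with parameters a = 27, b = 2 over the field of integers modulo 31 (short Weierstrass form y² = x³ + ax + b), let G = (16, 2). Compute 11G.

(0, 23)

Repeated addition: build up to 11G.
2G: tangent at (16, 2): λ = (3·16² + 27)/(2·2) ≡ 20/4. 4⁻¹ ≡ 8 (mod 31), so λ ≡ 20·8 ≡ 5.
  x = λ² - 16 - 16 = 25 - 32 ≡ 24; y = λ·(16 - 24) - 2 ≡ 20. → (24, 20)
3G: (24, 20) + (16, 2). λ = (2 - 20)/(16 - 24) ≡ 13/23 mod 31. 23⁻¹ ≡ 27 (mod 31), so λ ≡ 10.
  x = λ² - 24 - 16 = 100 - 40 ≡ 29; y = λ·(24 - 29) - 20 ≡ 23. → (29, 23)
4G: (29, 23) + (16, 2). λ = (2 - 23)/(16 - 29) ≡ 10/18 mod 31. 18⁻¹ ≡ 19 (mod 31), so λ ≡ 4.
  x = λ² - 29 - 16 = 16 - 45 ≡ 2; y = λ·(29 - 2) - 23 ≡ 23. → (2, 23)
5G: (2, 23) + (16, 2). λ = (2 - 23)/(16 - 2) ≡ 10/14 mod 31. 14⁻¹ ≡ 20 (mod 31), so λ ≡ 14.
  x = λ² - 2 - 16 = 196 - 18 ≡ 23; y = λ·(2 - 23) - 23 ≡ 24. → (23, 24)
6G: (23, 24) + (16, 2). λ = (2 - 24)/(16 - 23) ≡ 9/24 mod 31. 24⁻¹ ≡ 22 (mod 31) since 24·22 = 528 ≡ 1, so λ ≡ 12.
  x = λ² - 23 - 16 = 144 - 39 ≡ 12; y = λ·(23 - 12) - 24 ≡ 15. → (12, 15)
7G: (12, 15) + (16, 2). λ = (2 - 15)/(16 - 12) ≡ 18/4 mod 31. 4⁻¹ ≡ 8 (mod 31) since 4·8 = 32 ≡ 1, so λ ≡ 20.
  x = λ² - 12 - 16 = 400 - 28 ≡ 0; y = λ·(12 - 0) - 15 ≡ 8. → (0, 8)
8G: (0, 8) + (16, 2). λ = (2 - 8)/(16 - 0) ≡ 25/16 mod 31. 16⁻¹ ≡ 2 (mod 31) since 16·2 = 32 ≡ 1, so λ ≡ 19.
  x = λ² - 0 - 16 = 361 - 16 ≡ 4; y = λ·(0 - 4) - 8 ≡ 9. → (4, 9)
9G: (4, 9) + (16, 2). λ = (2 - 9)/(16 - 4) ≡ 24/12 mod 31. 12⁻¹ ≡ 13 (mod 31) since 12·13 = 156 ≡ 1, so λ ≡ 2.
  x = λ² - 4 - 16 = 4 - 20 ≡ 15; y = λ·(4 - 15) - 9 ≡ 0. → (15, 0)
10G: (15, 0) + (16, 2). λ = (2 - 0)/(16 - 15) ≡ 2/1 mod 31. 1⁻¹ ≡ 1 (mod 31), so λ ≡ 2.
  x = λ² - 15 - 16 = 4 - 31 ≡ 4; y = λ·(15 - 4) - 0 ≡ 22. → (4, 22)
11G: (4, 22) + (16, 2). λ = (2 - 22)/(16 - 4) ≡ 11/12 mod 31. 12⁻¹ ≡ 13 (mod 31), so λ ≡ 19.
  x = λ² - 4 - 16 = 361 - 20 ≡ 0; y = λ·(4 - 0) - 22 ≡ 23. → (0, 23)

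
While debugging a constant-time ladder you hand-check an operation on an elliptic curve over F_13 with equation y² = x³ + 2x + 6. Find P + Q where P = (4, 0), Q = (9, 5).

(1, 3)

(4, 0) + (9, 5). λ = (5 - 0)/(9 - 4) ≡ 5/5 mod 13. 5⁻¹ ≡ 8 (mod 13), so λ ≡ 1.
  x = λ² - 4 - 9 = 1 - 13 ≡ 1; y = λ·(4 - 1) - 0 ≡ 3. → (1, 3)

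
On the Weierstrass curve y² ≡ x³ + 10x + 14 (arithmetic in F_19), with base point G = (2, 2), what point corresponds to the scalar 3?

Repeated addition: build up to 3G.
2G: tangent at (2, 2): λ = (3·2² + 10)/(2·2) ≡ 3/4. 4⁻¹ ≡ 5 (mod 19), so λ ≡ 3·5 ≡ 15.
  x = λ² - 2 - 2 = 225 - 4 ≡ 12; y = λ·(2 - 12) - 2 ≡ 0. → (12, 0)
3G: (12, 0) + (2, 2). λ = (2 - 0)/(2 - 12) ≡ 2/9 mod 19. 9⁻¹ ≡ 17 (mod 19), so λ ≡ 15.
  x = λ² - 12 - 2 = 225 - 14 ≡ 2; y = λ·(12 - 2) - 0 ≡ 17. → (2, 17)

(2, 17)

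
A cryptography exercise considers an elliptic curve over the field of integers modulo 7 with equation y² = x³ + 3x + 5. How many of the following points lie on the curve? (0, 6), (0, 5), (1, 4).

(0, 6): 6² ≡ 1, rhs ≡ 5 → off.
(0, 5): 5² ≡ 4, rhs ≡ 5 → off.
(1, 4): 4² ≡ 2, rhs ≡ 2 → on.

1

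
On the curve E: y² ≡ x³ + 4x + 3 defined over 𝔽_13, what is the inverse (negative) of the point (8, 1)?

(8, 12)

-(8, 1) = (8, -1 mod 13) = (8, 12).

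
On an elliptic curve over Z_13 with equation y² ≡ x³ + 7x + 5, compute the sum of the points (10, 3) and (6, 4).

(10, 3) + (6, 4). λ = (4 - 3)/(6 - 10) ≡ 1/9 mod 13. 9⁻¹ ≡ 3 (mod 13), so λ ≡ 3.
  x = λ² - 10 - 6 = 9 - 16 ≡ 6; y = λ·(10 - 6) - 3 ≡ 9. → (6, 9)

(6, 9)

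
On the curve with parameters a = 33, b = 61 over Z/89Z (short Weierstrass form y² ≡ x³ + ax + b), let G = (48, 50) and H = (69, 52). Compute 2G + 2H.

(53, 30)

First 2G:
Repeated addition: build up to 2G.
2G: tangent at (48, 50): λ = (3·48² + 33)/(2·50) ≡ 3/11. 11⁻¹ ≡ 81 (mod 89), so λ ≡ 3·81 ≡ 65.
  x = λ² - 48 - 48 = 4225 - 96 ≡ 35; y = λ·(48 - 35) - 50 ≡ 83. → (35, 83)
2G = (35, 83).
Next 2H:
Repeated addition: build up to 2H.
2H: tangent at (69, 52): λ = (3·69² + 33)/(2·52) ≡ 76/15. 15⁻¹ ≡ 6 (mod 89) since 15·6 = 90 ≡ 1, so λ ≡ 76·6 ≡ 11.
  x = λ² - 69 - 69 = 121 - 138 ≡ 72; y = λ·(69 - 72) - 52 ≡ 4. → (72, 4)
2H = (72, 4).
Finally 2G + 2H:
(35, 83) + (72, 4). λ = (4 - 83)/(72 - 35) ≡ 10/37 mod 89. 37⁻¹ ≡ 77 (mod 89), so λ ≡ 58.
  x = λ² - 35 - 72 = 3364 - 107 ≡ 53; y = λ·(35 - 53) - 83 ≡ 30. → (53, 30)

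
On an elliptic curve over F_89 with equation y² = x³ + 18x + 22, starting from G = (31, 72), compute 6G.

Double-and-add on 6 = (110)₂. Start with G = (31, 72) for the leading 1-bit.
double: tangent at (31, 72): λ = (3·31² + 18)/(2·72) ≡ 53/55. 55⁻¹ ≡ 34 (mod 89) since 55·34 = 1870 ≡ 1, so λ ≡ 53·34 ≡ 22.
  x = λ² - 31 - 31 = 484 - 62 ≡ 66; y = λ·(31 - 66) - 72 ≡ 48. → (66, 48)
add G: (66, 48) + (31, 72). λ = (72 - 48)/(31 - 66) ≡ 24/54 mod 89. 54⁻¹ ≡ 61 (mod 89), so λ ≡ 40.
  x = λ² - 66 - 31 = 1600 - 97 ≡ 79; y = λ·(66 - 79) - 48 ≡ 55. → (79, 55)
double: tangent at (79, 55): λ = (3·79² + 18)/(2·55) ≡ 51/21. 21⁻¹ ≡ 17 (mod 89), so λ ≡ 51·17 ≡ 66.
  x = λ² - 79 - 79 = 4356 - 158 ≡ 15; y = λ·(79 - 15) - 55 ≡ 75. → (15, 75)

(15, 75)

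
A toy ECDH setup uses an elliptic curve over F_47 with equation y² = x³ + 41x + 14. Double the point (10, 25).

(43, 31)

tangent at (10, 25): λ = (3·10² + 41)/(2·25) ≡ 12/3. 3⁻¹ ≡ 16 (mod 47), so λ ≡ 12·16 ≡ 4.
  x = λ² - 10 - 10 = 16 - 20 ≡ 43; y = λ·(10 - 43) - 25 ≡ 31. → (43, 31)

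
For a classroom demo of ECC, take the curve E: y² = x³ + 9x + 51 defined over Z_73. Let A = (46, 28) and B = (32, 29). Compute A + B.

(46, 28) + (32, 29). λ = (29 - 28)/(32 - 46) ≡ 1/59 mod 73. 59⁻¹ ≡ 26 (mod 73), so λ ≡ 26.
  x = λ² - 46 - 32 = 676 - 78 ≡ 14; y = λ·(46 - 14) - 28 ≡ 1. → (14, 1)

(14, 1)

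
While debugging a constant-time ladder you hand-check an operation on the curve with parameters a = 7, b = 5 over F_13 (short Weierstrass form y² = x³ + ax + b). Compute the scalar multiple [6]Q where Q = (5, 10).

Repeated addition: build up to 6Q.
2Q: tangent at (5, 10): λ = (3·5² + 7)/(2·10) ≡ 4/7. 7⁻¹ ≡ 2 (mod 13) since 7·2 = 14 ≡ 1, so λ ≡ 4·2 ≡ 8.
  x = λ² - 5 - 5 = 64 - 10 ≡ 2; y = λ·(5 - 2) - 10 ≡ 1. → (2, 1)
3Q: (2, 1) + (5, 10). λ = (10 - 1)/(5 - 2) ≡ 9/3 mod 13. 3⁻¹ ≡ 9 (mod 13), so λ ≡ 3.
  x = λ² - 2 - 5 = 9 - 7 ≡ 2; y = λ·(2 - 2) - 1 ≡ 12. → (2, 12)
4Q: (2, 12) + (5, 10). λ = (10 - 12)/(5 - 2) ≡ 11/3 mod 13. 3⁻¹ ≡ 9 (mod 13), so λ ≡ 8.
  x = λ² - 2 - 5 = 64 - 7 ≡ 5; y = λ·(2 - 5) - 12 ≡ 3. → (5, 3)
5Q: (5, 3) + (5, 10): same x and y₁ ≡ -y₂, so the sum is O.
6Q: O + (5, 10) = (5, 10) (identity).

(5, 10)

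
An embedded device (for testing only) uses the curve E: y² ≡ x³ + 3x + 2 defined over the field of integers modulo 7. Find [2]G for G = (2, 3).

tangent at (2, 3): λ = (3·2² + 3)/(2·3) ≡ 1/6. 6⁻¹ ≡ 6 (mod 7), so λ ≡ 1·6 ≡ 6.
  x = λ² - 2 - 2 = 36 - 4 ≡ 4; y = λ·(2 - 4) - 3 ≡ 6. → (4, 6)

(4, 6)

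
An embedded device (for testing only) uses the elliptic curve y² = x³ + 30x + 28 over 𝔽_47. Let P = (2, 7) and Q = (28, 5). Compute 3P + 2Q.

First 3P:
Repeated addition: build up to 3P.
2P: tangent at (2, 7): λ = (3·2² + 30)/(2·7) ≡ 42/14. 14⁻¹ ≡ 37 (mod 47) since 14·37 = 518 ≡ 1, so λ ≡ 42·37 ≡ 3.
  x = λ² - 2 - 2 = 9 - 4 ≡ 5; y = λ·(2 - 5) - 7 ≡ 31. → (5, 31)
3P: (5, 31) + (2, 7). λ = (7 - 31)/(2 - 5) ≡ 23/44 mod 47. 44⁻¹ ≡ 31 (mod 47), so λ ≡ 8.
  x = λ² - 5 - 2 = 64 - 7 ≡ 10; y = λ·(5 - 10) - 31 ≡ 23. → (10, 23)
3P = (10, 23).
Next 2Q:
Repeated addition: build up to 2Q.
2Q: tangent at (28, 5): λ = (3·28² + 30)/(2·5) ≡ 32/10. 10⁻¹ ≡ 33 (mod 47), so λ ≡ 32·33 ≡ 22.
  x = λ² - 28 - 28 = 484 - 56 ≡ 5; y = λ·(28 - 5) - 5 ≡ 31. → (5, 31)
2Q = (5, 31).
Finally 3P + 2Q:
(10, 23) + (5, 31). λ = (31 - 23)/(5 - 10) ≡ 8/42 mod 47. 42⁻¹ ≡ 28 (mod 47) since 42·28 = 1176 ≡ 1, so λ ≡ 36.
  x = λ² - 10 - 5 = 1296 - 15 ≡ 12; y = λ·(10 - 12) - 23 ≡ 46. → (12, 46)

(12, 46)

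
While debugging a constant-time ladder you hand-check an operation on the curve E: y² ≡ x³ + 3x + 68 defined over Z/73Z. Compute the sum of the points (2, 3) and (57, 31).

(2, 3) + (57, 31). λ = (31 - 3)/(57 - 2) ≡ 28/55 mod 73. 55⁻¹ ≡ 4 (mod 73), so λ ≡ 39.
  x = λ² - 2 - 57 = 1521 - 59 ≡ 2; y = λ·(2 - 2) - 3 ≡ 70. → (2, 70)

(2, 70)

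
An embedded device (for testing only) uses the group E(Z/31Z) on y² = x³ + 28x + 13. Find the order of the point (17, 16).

2P: tangent at (17, 16): λ = (3·17² + 28)/(2·16) ≡ 27/1. 1⁻¹ ≡ 1 (mod 31), so λ ≡ 27·1 ≡ 27.
  x = λ² - 17 - 17 = 729 - 34 ≡ 13; y = λ·(17 - 13) - 16 ≡ 30. → (13, 30)
3P: (13, 30) + (17, 16). λ = (16 - 30)/(17 - 13) ≡ 17/4 mod 31. 4⁻¹ ≡ 8 (mod 31), so λ ≡ 12.
  x = λ² - 13 - 17 = 144 - 30 ≡ 21; y = λ·(13 - 21) - 30 ≡ 29. → (21, 29)
4P: (21, 29) + (17, 16). λ = (16 - 29)/(17 - 21) ≡ 18/27 mod 31. 27⁻¹ ≡ 23 (mod 31), so λ ≡ 11.
  x = λ² - 21 - 17 = 121 - 38 ≡ 21; y = λ·(21 - 21) - 29 ≡ 2. → (21, 2)
5P: (21, 2) + (17, 16). λ = (16 - 2)/(17 - 21) ≡ 14/27 mod 31. 27⁻¹ ≡ 23 (mod 31), so λ ≡ 12.
  x = λ² - 21 - 17 = 144 - 38 ≡ 13; y = λ·(21 - 13) - 2 ≡ 1. → (13, 1)
6P: (13, 1) + (17, 16). λ = (16 - 1)/(17 - 13) ≡ 15/4 mod 31. 4⁻¹ ≡ 8 (mod 31), so λ ≡ 27.
  x = λ² - 13 - 17 = 729 - 30 ≡ 17; y = λ·(13 - 17) - 1 ≡ 15. → (17, 15)
7P: (17, 15) + (17, 16): same x and y₁ ≡ -y₂, so the sum is ∞.
7P = ∞, so the order is 7.

7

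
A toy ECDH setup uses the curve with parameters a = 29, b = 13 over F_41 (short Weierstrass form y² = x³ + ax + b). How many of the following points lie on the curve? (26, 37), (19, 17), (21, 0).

(26, 37): 37² ≡ 16, rhs ≡ 16 → on.
(19, 17): 17² ≡ 2, rhs ≡ 2 → on.
(21, 0): 0² ≡ 0, rhs ≡ 2 → off.

2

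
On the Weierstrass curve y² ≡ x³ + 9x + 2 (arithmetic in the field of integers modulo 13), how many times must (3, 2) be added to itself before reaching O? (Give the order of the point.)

4

2P: tangent at (3, 2): λ = (3·3² + 9)/(2·2) ≡ 10/4. 4⁻¹ ≡ 10 (mod 13) since 4·10 = 40 ≡ 1, so λ ≡ 10·10 ≡ 9.
  x = λ² - 3 - 3 = 81 - 6 ≡ 10; y = λ·(3 - 10) - 2 ≡ 0. → (10, 0)
3P: (10, 0) + (3, 2). λ = (2 - 0)/(3 - 10) ≡ 2/6 mod 13. 6⁻¹ ≡ 11 (mod 13) since 6·11 = 66 ≡ 1, so λ ≡ 9.
  x = λ² - 10 - 3 = 81 - 13 ≡ 3; y = λ·(10 - 3) - 0 ≡ 11. → (3, 11)
4P: (3, 11) + (3, 2): same x and y₁ ≡ -y₂, so the sum is O.
4P = O, so the order is 4.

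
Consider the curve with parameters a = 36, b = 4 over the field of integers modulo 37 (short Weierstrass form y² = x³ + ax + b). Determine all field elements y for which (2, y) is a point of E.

x³ + 36x + 4 = 84 ≡ 10 (mod 37).
Square roots of 10 mod 37: 11 and 26 (since 11² = 121 ≡ 10).

11, 26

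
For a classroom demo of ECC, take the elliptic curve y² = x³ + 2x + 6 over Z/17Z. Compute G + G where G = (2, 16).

(11, 13)

tangent at (2, 16): λ = (3·2² + 2)/(2·16) ≡ 14/15. 15⁻¹ ≡ 8 (mod 17), so λ ≡ 14·8 ≡ 10.
  x = λ² - 2 - 2 = 100 - 4 ≡ 11; y = λ·(2 - 11) - 16 ≡ 13. → (11, 13)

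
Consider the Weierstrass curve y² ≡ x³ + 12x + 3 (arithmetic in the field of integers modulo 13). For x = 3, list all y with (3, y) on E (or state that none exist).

x³ + 12x + 3 = 66 ≡ 1 (mod 13).
Square roots of 1 mod 13: 1 and 12 (since 1² = 1 ≡ 1).

1, 12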